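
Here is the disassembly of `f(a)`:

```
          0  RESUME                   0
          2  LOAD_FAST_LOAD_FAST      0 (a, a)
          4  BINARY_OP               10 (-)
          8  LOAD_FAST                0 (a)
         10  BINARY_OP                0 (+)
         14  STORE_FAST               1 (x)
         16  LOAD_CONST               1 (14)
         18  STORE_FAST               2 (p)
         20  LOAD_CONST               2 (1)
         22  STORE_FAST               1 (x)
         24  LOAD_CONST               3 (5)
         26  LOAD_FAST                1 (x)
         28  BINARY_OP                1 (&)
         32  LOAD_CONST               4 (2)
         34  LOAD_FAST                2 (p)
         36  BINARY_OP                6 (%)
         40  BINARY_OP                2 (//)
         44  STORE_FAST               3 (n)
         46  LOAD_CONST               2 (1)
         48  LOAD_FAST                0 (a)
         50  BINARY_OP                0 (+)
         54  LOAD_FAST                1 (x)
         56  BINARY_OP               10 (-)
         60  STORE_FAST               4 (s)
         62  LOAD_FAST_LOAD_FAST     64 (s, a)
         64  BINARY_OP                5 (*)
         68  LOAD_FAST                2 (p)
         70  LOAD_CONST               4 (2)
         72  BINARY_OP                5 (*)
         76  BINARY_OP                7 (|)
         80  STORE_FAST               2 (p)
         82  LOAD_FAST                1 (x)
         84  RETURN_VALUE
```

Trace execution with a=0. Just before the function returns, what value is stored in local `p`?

LOAD_FAST_LOAD_FAST a,a → push 0,0. Stack: [0, 0]
BINARY_OP - → 0 - 0 = 0. Stack: [0]
LOAD_FAST a → push 0. Stack: [0, 0]
BINARY_OP + → 0 + 0 = 0. Stack: [0]
STORE_FAST x → x=0. Stack: []
LOAD_CONST → push 14. Stack: [14]
STORE_FAST p → p=14. Stack: []
LOAD_CONST → push 1. Stack: [1]
STORE_FAST x → x=1. Stack: []
LOAD_CONST → push 5. Stack: [5]
LOAD_FAST x → push 1. Stack: [5, 1]
BINARY_OP & → 5 & 1 = 1. Stack: [1]
LOAD_CONST → push 2. Stack: [1, 2]
LOAD_FAST p → push 14. Stack: [1, 2, 14]
BINARY_OP % → 2 % 14 = 2. Stack: [1, 2]
BINARY_OP // → 1 // 2 = 0. Stack: [0]
STORE_FAST n → n=0. Stack: []
LOAD_CONST → push 1. Stack: [1]
LOAD_FAST a → push 0. Stack: [1, 0]
BINARY_OP + → 1 + 0 = 1. Stack: [1]
LOAD_FAST x → push 1. Stack: [1, 1]
BINARY_OP - → 1 - 1 = 0. Stack: [0]
STORE_FAST s → s=0. Stack: []
LOAD_FAST_LOAD_FAST s,a → push 0,0. Stack: [0, 0]
BINARY_OP * → 0 * 0 = 0. Stack: [0]
LOAD_FAST p → push 14. Stack: [0, 14]
LOAD_CONST → push 2. Stack: [0, 14, 2]
BINARY_OP * → 14 * 2 = 28. Stack: [0, 28]
BINARY_OP | → 0 | 28 = 28. Stack: [28]
STORE_FAST p → p=28. Stack: []
LOAD_FAST x → push 1. Stack: [1]
RETURN_VALUE → return 1.

28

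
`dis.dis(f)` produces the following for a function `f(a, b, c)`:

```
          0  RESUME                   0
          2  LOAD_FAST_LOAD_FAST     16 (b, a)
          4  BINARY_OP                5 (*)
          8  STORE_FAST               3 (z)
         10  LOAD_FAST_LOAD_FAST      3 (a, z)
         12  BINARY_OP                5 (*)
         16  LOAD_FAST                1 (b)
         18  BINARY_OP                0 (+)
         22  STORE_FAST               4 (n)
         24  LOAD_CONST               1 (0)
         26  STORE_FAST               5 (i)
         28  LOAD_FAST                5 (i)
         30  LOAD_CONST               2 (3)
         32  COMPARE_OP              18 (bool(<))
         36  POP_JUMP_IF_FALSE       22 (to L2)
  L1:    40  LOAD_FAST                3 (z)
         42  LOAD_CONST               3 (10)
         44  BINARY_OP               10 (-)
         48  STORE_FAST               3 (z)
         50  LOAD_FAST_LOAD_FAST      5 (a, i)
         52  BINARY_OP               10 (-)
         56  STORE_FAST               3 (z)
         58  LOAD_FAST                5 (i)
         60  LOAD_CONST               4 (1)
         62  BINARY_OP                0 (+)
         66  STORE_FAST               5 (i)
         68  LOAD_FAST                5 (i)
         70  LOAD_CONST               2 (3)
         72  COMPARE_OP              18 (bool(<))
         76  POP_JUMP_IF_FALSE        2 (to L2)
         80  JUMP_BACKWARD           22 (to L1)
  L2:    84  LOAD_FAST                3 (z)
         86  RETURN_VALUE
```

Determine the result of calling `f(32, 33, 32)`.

30

LOAD_FAST_LOAD_FAST b,a → push 33,32. Stack: [33, 32]
BINARY_OP * → 33 * 32 = 1056. Stack: [1056]
STORE_FAST z → z=1056. Stack: []
LOAD_FAST_LOAD_FAST a,z → push 32,1056. Stack: [32, 1056]
BINARY_OP * → 32 * 1056 = 33792. Stack: [33792]
LOAD_FAST b → push 33. Stack: [33792, 33]
BINARY_OP + → 33792 + 33 = 33825. Stack: [33825]
STORE_FAST n → n=33825. Stack: []
LOAD_CONST → push 0. Stack: [0]
STORE_FAST i → i=0. Stack: []
LOAD_FAST i → push 0. Stack: [0]
LOAD_CONST → push 3. Stack: [0, 3]
COMPARE_OP bool(<) → 0 vs 3 = True. Stack: [True]
POP_JUMP_IF_FALSE → pop True; no jump. Stack: []
LOAD_FAST z → push 1056. Stack: [1056]
LOAD_CONST → push 10. Stack: [1056, 10]
BINARY_OP - → 1056 - 10 = 1046. Stack: [1046]
STORE_FAST z → z=1046. Stack: []
LOAD_FAST_LOAD_FAST a,i → push 32,0. Stack: [32, 0]
BINARY_OP - → 32 - 0 = 32. Stack: [32]
STORE_FAST z → z=32. Stack: []
LOAD_FAST i → push 0. Stack: [0]
LOAD_CONST → push 1. Stack: [0, 1]
BINARY_OP + → 0 + 1 = 1. Stack: [1]
STORE_FAST i → i=1. Stack: []
LOAD_FAST i → push 1. Stack: [1]
LOAD_CONST → push 3. Stack: [1, 3]
COMPARE_OP bool(<) → 1 vs 3 = True. Stack: [True]
POP_JUMP_IF_FALSE → pop True; no jump. Stack: []
LOAD_FAST z → push 32. Stack: [32]
LOAD_CONST → push 10. Stack: [32, 10]
BINARY_OP - → 32 - 10 = 22. Stack: [22]
STORE_FAST z → z=22. Stack: []
LOAD_FAST_LOAD_FAST a,i → push 32,1. Stack: [32, 1]
BINARY_OP - → 32 - 1 = 31. Stack: [31]
STORE_FAST z → z=31. Stack: []
LOAD_FAST i → push 1. Stack: [1]
LOAD_CONST → push 1. Stack: [1, 1]
BINARY_OP + → 1 + 1 = 2. Stack: [2]
STORE_FAST i → i=2. Stack: []
LOAD_FAST i → push 2. Stack: [2]
LOAD_CONST → push 3. Stack: [2, 3]
COMPARE_OP bool(<) → 2 vs 3 = True. Stack: [True]
POP_JUMP_IF_FALSE → pop True; no jump. Stack: []
LOAD_FAST z → push 31. Stack: [31]
LOAD_CONST → push 10. Stack: [31, 10]
BINARY_OP - → 31 - 10 = 21. Stack: [21]
STORE_FAST z → z=21. Stack: []
LOAD_FAST_LOAD_FAST a,i → push 32,2. Stack: [32, 2]
BINARY_OP - → 32 - 2 = 30. Stack: [30]
STORE_FAST z → z=30. Stack: []
LOAD_FAST i → push 2. Stack: [2]
LOAD_CONST → push 1. Stack: [2, 1]
BINARY_OP + → 2 + 1 = 3. Stack: [3]
STORE_FAST i → i=3. Stack: []
LOAD_FAST i → push 3. Stack: [3]
LOAD_CONST → push 3. Stack: [3, 3]
COMPARE_OP bool(<) → 3 vs 3 = False. Stack: [False]
POP_JUMP_IF_FALSE → pop False; jump. Stack: []
LOAD_FAST z → push 30. Stack: [30]
RETURN_VALUE → return 30.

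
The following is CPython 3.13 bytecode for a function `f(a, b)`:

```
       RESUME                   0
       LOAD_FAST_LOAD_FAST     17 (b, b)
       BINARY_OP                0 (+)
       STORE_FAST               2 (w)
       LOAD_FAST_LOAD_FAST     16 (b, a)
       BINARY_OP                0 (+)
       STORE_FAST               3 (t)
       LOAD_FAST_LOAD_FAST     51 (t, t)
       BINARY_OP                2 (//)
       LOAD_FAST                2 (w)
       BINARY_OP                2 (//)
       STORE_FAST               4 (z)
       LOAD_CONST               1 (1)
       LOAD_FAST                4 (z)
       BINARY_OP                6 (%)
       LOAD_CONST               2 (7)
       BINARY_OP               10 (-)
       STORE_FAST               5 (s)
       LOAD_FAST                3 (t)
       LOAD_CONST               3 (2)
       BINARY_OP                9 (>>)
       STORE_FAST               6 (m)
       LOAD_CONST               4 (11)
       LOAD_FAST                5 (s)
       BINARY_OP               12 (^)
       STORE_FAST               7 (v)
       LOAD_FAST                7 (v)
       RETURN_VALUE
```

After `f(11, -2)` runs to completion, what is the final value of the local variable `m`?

LOAD_FAST_LOAD_FAST b,b → push -2,-2. Stack: [-2, -2]
BINARY_OP + → -2 + -2 = -4. Stack: [-4]
STORE_FAST w → w=-4. Stack: []
LOAD_FAST_LOAD_FAST b,a → push -2,11. Stack: [-2, 11]
BINARY_OP + → -2 + 11 = 9. Stack: [9]
STORE_FAST t → t=9. Stack: []
LOAD_FAST_LOAD_FAST t,t → push 9,9. Stack: [9, 9]
BINARY_OP // → 9 // 9 = 1. Stack: [1]
LOAD_FAST w → push -4. Stack: [1, -4]
BINARY_OP // → 1 // -4 = -1. Stack: [-1]
STORE_FAST z → z=-1. Stack: []
LOAD_CONST → push 1. Stack: [1]
LOAD_FAST z → push -1. Stack: [1, -1]
BINARY_OP % → 1 % -1 = 0. Stack: [0]
LOAD_CONST → push 7. Stack: [0, 7]
BINARY_OP - → 0 - 7 = -7. Stack: [-7]
STORE_FAST s → s=-7. Stack: []
LOAD_FAST t → push 9. Stack: [9]
LOAD_CONST → push 2. Stack: [9, 2]
BINARY_OP >> → 9 >> 2 = 2. Stack: [2]
STORE_FAST m → m=2. Stack: []
LOAD_CONST → push 11. Stack: [11]
LOAD_FAST s → push -7. Stack: [11, -7]
BINARY_OP ^ → 11 ^ -7 = -14. Stack: [-14]
STORE_FAST v → v=-14. Stack: []
LOAD_FAST v → push -14. Stack: [-14]
RETURN_VALUE → return -14.

2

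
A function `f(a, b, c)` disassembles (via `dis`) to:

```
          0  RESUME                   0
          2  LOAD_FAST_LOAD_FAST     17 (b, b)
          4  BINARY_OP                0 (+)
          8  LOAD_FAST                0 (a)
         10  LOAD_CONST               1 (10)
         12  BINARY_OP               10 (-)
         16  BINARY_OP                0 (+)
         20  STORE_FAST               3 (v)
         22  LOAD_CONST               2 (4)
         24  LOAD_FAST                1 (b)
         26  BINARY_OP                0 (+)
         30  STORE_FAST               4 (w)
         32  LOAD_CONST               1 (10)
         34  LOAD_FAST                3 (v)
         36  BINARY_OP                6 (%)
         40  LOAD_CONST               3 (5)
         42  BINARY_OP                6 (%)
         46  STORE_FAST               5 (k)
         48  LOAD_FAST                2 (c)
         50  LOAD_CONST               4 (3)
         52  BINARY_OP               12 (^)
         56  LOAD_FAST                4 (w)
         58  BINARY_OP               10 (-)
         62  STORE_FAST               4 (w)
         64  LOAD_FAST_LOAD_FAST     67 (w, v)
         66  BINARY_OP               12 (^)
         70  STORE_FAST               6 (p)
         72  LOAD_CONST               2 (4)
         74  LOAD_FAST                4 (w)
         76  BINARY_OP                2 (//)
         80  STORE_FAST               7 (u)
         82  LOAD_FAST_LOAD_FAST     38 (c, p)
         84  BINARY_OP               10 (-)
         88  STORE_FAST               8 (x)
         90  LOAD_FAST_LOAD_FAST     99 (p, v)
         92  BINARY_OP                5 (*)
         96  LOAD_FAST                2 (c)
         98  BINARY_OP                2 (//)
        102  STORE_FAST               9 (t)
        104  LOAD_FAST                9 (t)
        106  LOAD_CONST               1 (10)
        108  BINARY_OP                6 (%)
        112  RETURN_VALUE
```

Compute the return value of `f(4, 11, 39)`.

LOAD_FAST_LOAD_FAST b,b → push 11,11. Stack: [11, 11]
BINARY_OP + → 11 + 11 = 22. Stack: [22]
LOAD_FAST a → push 4. Stack: [22, 4]
LOAD_CONST → push 10. Stack: [22, 4, 10]
BINARY_OP - → 4 - 10 = -6. Stack: [22, -6]
BINARY_OP + → 22 + -6 = 16. Stack: [16]
STORE_FAST v → v=16. Stack: []
LOAD_CONST → push 4. Stack: [4]
LOAD_FAST b → push 11. Stack: [4, 11]
BINARY_OP + → 4 + 11 = 15. Stack: [15]
STORE_FAST w → w=15. Stack: []
LOAD_CONST → push 10. Stack: [10]
LOAD_FAST v → push 16. Stack: [10, 16]
BINARY_OP % → 10 % 16 = 10. Stack: [10]
LOAD_CONST → push 5. Stack: [10, 5]
BINARY_OP % → 10 % 5 = 0. Stack: [0]
STORE_FAST k → k=0. Stack: []
LOAD_FAST c → push 39. Stack: [39]
LOAD_CONST → push 3. Stack: [39, 3]
BINARY_OP ^ → 39 ^ 3 = 36. Stack: [36]
LOAD_FAST w → push 15. Stack: [36, 15]
BINARY_OP - → 36 - 15 = 21. Stack: [21]
STORE_FAST w → w=21. Stack: []
LOAD_FAST_LOAD_FAST w,v → push 21,16. Stack: [21, 16]
BINARY_OP ^ → 21 ^ 16 = 5. Stack: [5]
STORE_FAST p → p=5. Stack: []
LOAD_CONST → push 4. Stack: [4]
LOAD_FAST w → push 21. Stack: [4, 21]
BINARY_OP // → 4 // 21 = 0. Stack: [0]
STORE_FAST u → u=0. Stack: []
LOAD_FAST_LOAD_FAST c,p → push 39,5. Stack: [39, 5]
BINARY_OP - → 39 - 5 = 34. Stack: [34]
STORE_FAST x → x=34. Stack: []
LOAD_FAST_LOAD_FAST p,v → push 5,16. Stack: [5, 16]
BINARY_OP * → 5 * 16 = 80. Stack: [80]
LOAD_FAST c → push 39. Stack: [80, 39]
BINARY_OP // → 80 // 39 = 2. Stack: [2]
STORE_FAST t → t=2. Stack: []
LOAD_FAST t → push 2. Stack: [2]
LOAD_CONST → push 10. Stack: [2, 10]
BINARY_OP % → 2 % 10 = 2. Stack: [2]
RETURN_VALUE → return 2.

2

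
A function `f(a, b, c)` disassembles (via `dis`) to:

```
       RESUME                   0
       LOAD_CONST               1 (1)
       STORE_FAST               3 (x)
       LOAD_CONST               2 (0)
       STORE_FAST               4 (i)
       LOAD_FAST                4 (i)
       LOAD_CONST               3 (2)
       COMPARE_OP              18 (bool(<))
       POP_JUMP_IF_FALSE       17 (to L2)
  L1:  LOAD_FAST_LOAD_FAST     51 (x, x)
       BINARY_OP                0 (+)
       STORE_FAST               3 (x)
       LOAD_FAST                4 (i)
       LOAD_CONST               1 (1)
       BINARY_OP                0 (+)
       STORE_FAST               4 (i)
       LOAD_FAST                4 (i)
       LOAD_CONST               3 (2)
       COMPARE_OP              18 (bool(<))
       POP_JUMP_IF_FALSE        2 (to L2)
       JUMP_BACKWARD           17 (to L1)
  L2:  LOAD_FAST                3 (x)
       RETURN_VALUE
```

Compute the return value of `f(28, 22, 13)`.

LOAD_CONST → push 1. Stack: [1]
STORE_FAST x → x=1. Stack: []
LOAD_CONST → push 0. Stack: [0]
STORE_FAST i → i=0. Stack: []
LOAD_FAST i → push 0. Stack: [0]
LOAD_CONST → push 2. Stack: [0, 2]
COMPARE_OP bool(<) → 0 vs 2 = True. Stack: [True]
POP_JUMP_IF_FALSE → pop True; no jump. Stack: []
LOAD_FAST_LOAD_FAST x,x → push 1,1. Stack: [1, 1]
BINARY_OP + → 1 + 1 = 2. Stack: [2]
STORE_FAST x → x=2. Stack: []
LOAD_FAST i → push 0. Stack: [0]
LOAD_CONST → push 1. Stack: [0, 1]
BINARY_OP + → 0 + 1 = 1. Stack: [1]
STORE_FAST i → i=1. Stack: []
LOAD_FAST i → push 1. Stack: [1]
LOAD_CONST → push 2. Stack: [1, 2]
COMPARE_OP bool(<) → 1 vs 2 = True. Stack: [True]
POP_JUMP_IF_FALSE → pop True; no jump. Stack: []
LOAD_FAST_LOAD_FAST x,x → push 2,2. Stack: [2, 2]
BINARY_OP + → 2 + 2 = 4. Stack: [4]
STORE_FAST x → x=4. Stack: []
LOAD_FAST i → push 1. Stack: [1]
LOAD_CONST → push 1. Stack: [1, 1]
BINARY_OP + → 1 + 1 = 2. Stack: [2]
STORE_FAST i → i=2. Stack: []
LOAD_FAST i → push 2. Stack: [2]
LOAD_CONST → push 2. Stack: [2, 2]
COMPARE_OP bool(<) → 2 vs 2 = False. Stack: [False]
POP_JUMP_IF_FALSE → pop False; jump. Stack: []
LOAD_FAST x → push 4. Stack: [4]
RETURN_VALUE → return 4.

4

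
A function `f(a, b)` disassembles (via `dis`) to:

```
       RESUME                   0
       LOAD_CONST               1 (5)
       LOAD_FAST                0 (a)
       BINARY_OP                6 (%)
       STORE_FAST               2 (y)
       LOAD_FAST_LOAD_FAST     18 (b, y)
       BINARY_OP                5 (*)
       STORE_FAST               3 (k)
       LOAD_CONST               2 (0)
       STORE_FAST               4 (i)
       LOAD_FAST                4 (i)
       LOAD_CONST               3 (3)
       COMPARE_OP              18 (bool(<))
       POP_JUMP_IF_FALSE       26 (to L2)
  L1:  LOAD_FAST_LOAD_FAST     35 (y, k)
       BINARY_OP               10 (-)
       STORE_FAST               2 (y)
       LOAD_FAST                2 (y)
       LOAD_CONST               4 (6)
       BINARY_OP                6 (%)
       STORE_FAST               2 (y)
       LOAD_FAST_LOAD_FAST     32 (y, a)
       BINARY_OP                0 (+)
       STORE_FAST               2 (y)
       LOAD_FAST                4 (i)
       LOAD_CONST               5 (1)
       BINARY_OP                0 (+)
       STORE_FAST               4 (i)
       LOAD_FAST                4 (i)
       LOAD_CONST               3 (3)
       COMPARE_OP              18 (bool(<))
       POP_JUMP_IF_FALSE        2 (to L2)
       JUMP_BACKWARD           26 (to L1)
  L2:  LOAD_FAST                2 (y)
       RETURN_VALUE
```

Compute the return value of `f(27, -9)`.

29

LOAD_CONST → push 5
LOAD_FAST a → push 27
BINARY_OP % → 5 % 27 = 5
STORE_FAST y → y=5
LOAD_FAST_LOAD_FAST b,y → push -9,5
BINARY_OP * → -9 * 5 = -45
STORE_FAST k → k=-45
LOAD_CONST → push 0
STORE_FAST i → i=0
LOAD_FAST i → push 0
LOAD_CONST → push 3
COMPARE_OP bool(<) → 0 vs 3 = True
POP_JUMP_IF_FALSE → pop True; no jump
LOAD_FAST_LOAD_FAST y,k → push 5,-45
BINARY_OP - → 5 - -45 = 50
STORE_FAST y → y=50
LOAD_FAST y → push 50
LOAD_CONST → push 6
BINARY_OP % → 50 % 6 = 2
STORE_FAST y → y=2
LOAD_FAST_LOAD_FAST y,a → push 2,27
BINARY_OP + → 2 + 27 = 29
STORE_FAST y → y=29
LOAD_FAST i → push 0
LOAD_CONST → push 1
BINARY_OP + → 0 + 1 = 1
STORE_FAST i → i=1
LOAD_FAST i → push 1
LOAD_CONST → push 3
COMPARE_OP bool(<) → 1 vs 3 = True
POP_JUMP_IF_FALSE → pop True; no jump
LOAD_FAST_LOAD_FAST y,k → push 29,-45
BINARY_OP - → 29 - -45 = 74
STORE_FAST y → y=74
LOAD_FAST y → push 74
LOAD_CONST → push 6
BINARY_OP % → 74 % 6 = 2
STORE_FAST y → y=2
LOAD_FAST_LOAD_FAST y,a → push 2,27
BINARY_OP + → 2 + 27 = 29
STORE_FAST y → y=29
LOAD_FAST i → push 1
LOAD_CONST → push 1
BINARY_OP + → 1 + 1 = 2
STORE_FAST i → i=2
LOAD_FAST i → push 2
LOAD_CONST → push 3
COMPARE_OP bool(<) → 2 vs 3 = True
POP_JUMP_IF_FALSE → pop True; no jump
LOAD_FAST_LOAD_FAST y,k → push 29,-45
BINARY_OP - → 29 - -45 = 74
STORE_FAST y → y=74
LOAD_FAST y → push 74
LOAD_CONST → push 6
BINARY_OP % → 74 % 6 = 2
STORE_FAST y → y=2
LOAD_FAST_LOAD_FAST y,a → push 2,27
BINARY_OP + → 2 + 27 = 29
STORE_FAST y → y=29
LOAD_FAST i → push 2
LOAD_CONST → push 1
BINARY_OP + → 2 + 1 = 3
STORE_FAST i → i=3
LOAD_FAST i → push 3
LOAD_CONST → push 3
COMPARE_OP bool(<) → 3 vs 3 = False
POP_JUMP_IF_FALSE → pop False; jump
LOAD_FAST y → push 29
RETURN_VALUE → return 29.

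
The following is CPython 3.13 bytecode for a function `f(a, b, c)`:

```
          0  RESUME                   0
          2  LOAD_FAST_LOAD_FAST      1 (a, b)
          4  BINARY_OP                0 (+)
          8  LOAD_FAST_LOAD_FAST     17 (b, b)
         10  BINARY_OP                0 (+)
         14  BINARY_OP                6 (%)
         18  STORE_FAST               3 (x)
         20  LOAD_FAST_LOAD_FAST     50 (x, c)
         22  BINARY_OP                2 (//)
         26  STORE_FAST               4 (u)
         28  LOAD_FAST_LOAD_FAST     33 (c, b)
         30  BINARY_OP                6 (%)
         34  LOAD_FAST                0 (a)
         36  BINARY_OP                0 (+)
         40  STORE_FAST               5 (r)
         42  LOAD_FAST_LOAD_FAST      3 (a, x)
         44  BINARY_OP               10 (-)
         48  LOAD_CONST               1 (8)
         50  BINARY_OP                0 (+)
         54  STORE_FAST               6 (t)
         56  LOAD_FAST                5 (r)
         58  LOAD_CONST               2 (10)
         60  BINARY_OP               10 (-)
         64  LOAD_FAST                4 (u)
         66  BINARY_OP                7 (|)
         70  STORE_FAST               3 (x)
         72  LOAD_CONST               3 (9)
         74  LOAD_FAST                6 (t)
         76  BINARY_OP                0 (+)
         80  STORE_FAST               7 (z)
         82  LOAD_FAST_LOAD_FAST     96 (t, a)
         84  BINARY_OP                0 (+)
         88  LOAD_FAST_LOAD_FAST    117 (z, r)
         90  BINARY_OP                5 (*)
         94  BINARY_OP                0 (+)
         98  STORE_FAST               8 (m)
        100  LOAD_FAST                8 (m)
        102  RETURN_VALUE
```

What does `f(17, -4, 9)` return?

563

LOAD_FAST_LOAD_FAST a,b → push 17,-4. Stack: [17, -4]
BINARY_OP + → 17 + -4 = 13. Stack: [13]
LOAD_FAST_LOAD_FAST b,b → push -4,-4. Stack: [13, -4, -4]
BINARY_OP + → -4 + -4 = -8. Stack: [13, -8]
BINARY_OP % → 13 % -8 = -3. Stack: [-3]
STORE_FAST x → x=-3. Stack: []
LOAD_FAST_LOAD_FAST x,c → push -3,9. Stack: [-3, 9]
BINARY_OP // → -3 // 9 = -1. Stack: [-1]
STORE_FAST u → u=-1. Stack: []
LOAD_FAST_LOAD_FAST c,b → push 9,-4. Stack: [9, -4]
BINARY_OP % → 9 % -4 = -3. Stack: [-3]
LOAD_FAST a → push 17. Stack: [-3, 17]
BINARY_OP + → -3 + 17 = 14. Stack: [14]
STORE_FAST r → r=14. Stack: []
LOAD_FAST_LOAD_FAST a,x → push 17,-3. Stack: [17, -3]
BINARY_OP - → 17 - -3 = 20. Stack: [20]
LOAD_CONST → push 8. Stack: [20, 8]
BINARY_OP + → 20 + 8 = 28. Stack: [28]
STORE_FAST t → t=28. Stack: []
LOAD_FAST r → push 14. Stack: [14]
LOAD_CONST → push 10. Stack: [14, 10]
BINARY_OP - → 14 - 10 = 4. Stack: [4]
LOAD_FAST u → push -1. Stack: [4, -1]
BINARY_OP | → 4 | -1 = -1. Stack: [-1]
STORE_FAST x → x=-1. Stack: []
LOAD_CONST → push 9. Stack: [9]
LOAD_FAST t → push 28. Stack: [9, 28]
BINARY_OP + → 9 + 28 = 37. Stack: [37]
STORE_FAST z → z=37. Stack: []
LOAD_FAST_LOAD_FAST t,a → push 28,17. Stack: [28, 17]
BINARY_OP + → 28 + 17 = 45. Stack: [45]
LOAD_FAST_LOAD_FAST z,r → push 37,14. Stack: [45, 37, 14]
BINARY_OP * → 37 * 14 = 518. Stack: [45, 518]
BINARY_OP + → 45 + 518 = 563. Stack: [563]
STORE_FAST m → m=563. Stack: []
LOAD_FAST m → push 563. Stack: [563]
RETURN_VALUE → return 563.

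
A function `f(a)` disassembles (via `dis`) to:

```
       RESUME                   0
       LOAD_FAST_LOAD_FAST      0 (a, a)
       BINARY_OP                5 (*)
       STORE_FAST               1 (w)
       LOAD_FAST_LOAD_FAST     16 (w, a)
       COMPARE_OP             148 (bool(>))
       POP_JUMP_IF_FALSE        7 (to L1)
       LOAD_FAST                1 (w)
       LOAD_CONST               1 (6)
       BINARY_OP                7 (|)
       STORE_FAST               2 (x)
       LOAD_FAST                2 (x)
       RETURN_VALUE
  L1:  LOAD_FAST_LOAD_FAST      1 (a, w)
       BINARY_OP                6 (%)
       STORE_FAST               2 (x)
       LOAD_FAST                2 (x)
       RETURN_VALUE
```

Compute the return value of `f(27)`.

735

LOAD_FAST_LOAD_FAST a,a → push 27,27. Stack: [27, 27]
BINARY_OP * → 27 * 27 = 729. Stack: [729]
STORE_FAST w → w=729. Stack: []
LOAD_FAST_LOAD_FAST w,a → push 729,27. Stack: [729, 27]
COMPARE_OP bool(>) → 729 vs 27 = True. Stack: [True]
POP_JUMP_IF_FALSE → pop True; no jump. Stack: []
LOAD_FAST w → push 729. Stack: [729]
LOAD_CONST → push 6. Stack: [729, 6]
BINARY_OP | → 729 | 6 = 735. Stack: [735]
STORE_FAST x → x=735. Stack: []
LOAD_FAST x → push 735. Stack: [735]
RETURN_VALUE → return 735.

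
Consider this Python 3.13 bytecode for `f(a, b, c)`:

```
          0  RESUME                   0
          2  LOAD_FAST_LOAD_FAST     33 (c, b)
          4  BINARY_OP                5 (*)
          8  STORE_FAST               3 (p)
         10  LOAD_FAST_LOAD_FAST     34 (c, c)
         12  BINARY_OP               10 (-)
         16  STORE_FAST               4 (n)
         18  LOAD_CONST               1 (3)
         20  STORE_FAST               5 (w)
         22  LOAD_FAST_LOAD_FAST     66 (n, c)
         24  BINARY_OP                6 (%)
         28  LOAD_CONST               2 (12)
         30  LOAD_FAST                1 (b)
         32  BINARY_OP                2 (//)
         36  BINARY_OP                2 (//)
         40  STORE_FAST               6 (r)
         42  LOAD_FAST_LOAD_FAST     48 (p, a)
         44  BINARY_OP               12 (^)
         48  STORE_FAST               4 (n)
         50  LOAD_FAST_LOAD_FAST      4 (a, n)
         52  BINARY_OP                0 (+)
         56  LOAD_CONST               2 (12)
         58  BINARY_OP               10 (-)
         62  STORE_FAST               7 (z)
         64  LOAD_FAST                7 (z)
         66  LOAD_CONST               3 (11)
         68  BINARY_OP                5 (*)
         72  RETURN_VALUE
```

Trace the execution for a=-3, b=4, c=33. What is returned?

-1650

LOAD_FAST_LOAD_FAST c,b → push 33,4. Stack: [33, 4]
BINARY_OP * → 33 * 4 = 132. Stack: [132]
STORE_FAST p → p=132. Stack: []
LOAD_FAST_LOAD_FAST c,c → push 33,33. Stack: [33, 33]
BINARY_OP - → 33 - 33 = 0. Stack: [0]
STORE_FAST n → n=0. Stack: []
LOAD_CONST → push 3. Stack: [3]
STORE_FAST w → w=3. Stack: []
LOAD_FAST_LOAD_FAST n,c → push 0,33. Stack: [0, 33]
BINARY_OP % → 0 % 33 = 0. Stack: [0]
LOAD_CONST → push 12. Stack: [0, 12]
LOAD_FAST b → push 4. Stack: [0, 12, 4]
BINARY_OP // → 12 // 4 = 3. Stack: [0, 3]
BINARY_OP // → 0 // 3 = 0. Stack: [0]
STORE_FAST r → r=0. Stack: []
LOAD_FAST_LOAD_FAST p,a → push 132,-3. Stack: [132, -3]
BINARY_OP ^ → 132 ^ -3 = -135. Stack: [-135]
STORE_FAST n → n=-135. Stack: []
LOAD_FAST_LOAD_FAST a,n → push -3,-135. Stack: [-3, -135]
BINARY_OP + → -3 + -135 = -138. Stack: [-138]
LOAD_CONST → push 12. Stack: [-138, 12]
BINARY_OP - → -138 - 12 = -150. Stack: [-150]
STORE_FAST z → z=-150. Stack: []
LOAD_FAST z → push -150. Stack: [-150]
LOAD_CONST → push 11. Stack: [-150, 11]
BINARY_OP * → -150 * 11 = -1650. Stack: [-1650]
RETURN_VALUE → return -1650.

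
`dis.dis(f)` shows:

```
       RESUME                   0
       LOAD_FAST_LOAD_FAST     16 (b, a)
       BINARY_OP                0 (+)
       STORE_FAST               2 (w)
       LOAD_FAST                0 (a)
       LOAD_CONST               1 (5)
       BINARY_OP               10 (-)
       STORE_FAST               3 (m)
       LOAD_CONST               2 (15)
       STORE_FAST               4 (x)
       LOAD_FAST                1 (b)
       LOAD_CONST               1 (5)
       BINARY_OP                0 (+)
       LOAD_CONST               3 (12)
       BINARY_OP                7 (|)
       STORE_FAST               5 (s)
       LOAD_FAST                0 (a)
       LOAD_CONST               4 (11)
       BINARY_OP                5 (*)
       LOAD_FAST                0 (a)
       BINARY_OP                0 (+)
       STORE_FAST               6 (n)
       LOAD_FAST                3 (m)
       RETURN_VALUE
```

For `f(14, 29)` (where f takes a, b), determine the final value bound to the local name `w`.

43

LOAD_FAST_LOAD_FAST b,a → push 29,14. Stack: [29, 14]
BINARY_OP + → 29 + 14 = 43. Stack: [43]
STORE_FAST w → w=43. Stack: []
LOAD_FAST a → push 14. Stack: [14]
LOAD_CONST → push 5. Stack: [14, 5]
BINARY_OP - → 14 - 5 = 9. Stack: [9]
STORE_FAST m → m=9. Stack: []
LOAD_CONST → push 15. Stack: [15]
STORE_FAST x → x=15. Stack: []
LOAD_FAST b → push 29. Stack: [29]
LOAD_CONST → push 5. Stack: [29, 5]
BINARY_OP + → 29 + 5 = 34. Stack: [34]
LOAD_CONST → push 12. Stack: [34, 12]
BINARY_OP | → 34 | 12 = 46. Stack: [46]
STORE_FAST s → s=46. Stack: []
LOAD_FAST a → push 14. Stack: [14]
LOAD_CONST → push 11. Stack: [14, 11]
BINARY_OP * → 14 * 11 = 154. Stack: [154]
LOAD_FAST a → push 14. Stack: [154, 14]
BINARY_OP + → 154 + 14 = 168. Stack: [168]
STORE_FAST n → n=168. Stack: []
LOAD_FAST m → push 9. Stack: [9]
RETURN_VALUE → return 9.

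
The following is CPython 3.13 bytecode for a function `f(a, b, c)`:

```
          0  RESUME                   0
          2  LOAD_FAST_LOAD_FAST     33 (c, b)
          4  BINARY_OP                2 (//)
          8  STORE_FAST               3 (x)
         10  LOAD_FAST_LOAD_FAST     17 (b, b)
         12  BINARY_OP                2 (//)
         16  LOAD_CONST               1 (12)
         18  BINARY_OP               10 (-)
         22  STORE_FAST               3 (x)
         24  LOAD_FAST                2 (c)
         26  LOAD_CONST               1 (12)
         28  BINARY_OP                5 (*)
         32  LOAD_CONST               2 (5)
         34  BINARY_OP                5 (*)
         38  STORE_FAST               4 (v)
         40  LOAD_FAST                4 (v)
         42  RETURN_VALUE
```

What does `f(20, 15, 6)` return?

LOAD_FAST_LOAD_FAST c,b → push 6,15. Stack: [6, 15]
BINARY_OP // → 6 // 15 = 0. Stack: [0]
STORE_FAST x → x=0. Stack: []
LOAD_FAST_LOAD_FAST b,b → push 15,15. Stack: [15, 15]
BINARY_OP // → 15 // 15 = 1. Stack: [1]
LOAD_CONST → push 12. Stack: [1, 12]
BINARY_OP - → 1 - 12 = -11. Stack: [-11]
STORE_FAST x → x=-11. Stack: []
LOAD_FAST c → push 6. Stack: [6]
LOAD_CONST → push 12. Stack: [6, 12]
BINARY_OP * → 6 * 12 = 72. Stack: [72]
LOAD_CONST → push 5. Stack: [72, 5]
BINARY_OP * → 72 * 5 = 360. Stack: [360]
STORE_FAST v → v=360. Stack: []
LOAD_FAST v → push 360. Stack: [360]
RETURN_VALUE → return 360.

360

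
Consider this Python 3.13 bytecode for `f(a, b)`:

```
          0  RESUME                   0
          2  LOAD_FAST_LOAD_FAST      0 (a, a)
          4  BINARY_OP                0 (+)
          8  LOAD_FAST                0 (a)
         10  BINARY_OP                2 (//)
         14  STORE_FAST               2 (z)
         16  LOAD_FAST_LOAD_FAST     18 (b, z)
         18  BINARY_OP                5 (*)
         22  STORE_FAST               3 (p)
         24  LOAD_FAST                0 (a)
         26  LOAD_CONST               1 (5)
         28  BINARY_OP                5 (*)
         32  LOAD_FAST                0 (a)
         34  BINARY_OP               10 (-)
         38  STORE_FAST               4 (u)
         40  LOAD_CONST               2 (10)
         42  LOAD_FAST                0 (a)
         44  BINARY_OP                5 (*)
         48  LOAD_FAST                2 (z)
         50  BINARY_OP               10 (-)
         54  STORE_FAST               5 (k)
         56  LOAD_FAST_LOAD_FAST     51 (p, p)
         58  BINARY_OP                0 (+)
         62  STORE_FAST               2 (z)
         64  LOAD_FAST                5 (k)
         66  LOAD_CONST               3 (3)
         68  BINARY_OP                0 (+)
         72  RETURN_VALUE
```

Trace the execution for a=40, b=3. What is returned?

401

LOAD_FAST_LOAD_FAST a,a → push 40,40. Stack: [40, 40]
BINARY_OP + → 40 + 40 = 80. Stack: [80]
LOAD_FAST a → push 40. Stack: [80, 40]
BINARY_OP // → 80 // 40 = 2. Stack: [2]
STORE_FAST z → z=2. Stack: []
LOAD_FAST_LOAD_FAST b,z → push 3,2. Stack: [3, 2]
BINARY_OP * → 3 * 2 = 6. Stack: [6]
STORE_FAST p → p=6. Stack: []
LOAD_FAST a → push 40. Stack: [40]
LOAD_CONST → push 5. Stack: [40, 5]
BINARY_OP * → 40 * 5 = 200. Stack: [200]
LOAD_FAST a → push 40. Stack: [200, 40]
BINARY_OP - → 200 - 40 = 160. Stack: [160]
STORE_FAST u → u=160. Stack: []
LOAD_CONST → push 10. Stack: [10]
LOAD_FAST a → push 40. Stack: [10, 40]
BINARY_OP * → 10 * 40 = 400. Stack: [400]
LOAD_FAST z → push 2. Stack: [400, 2]
BINARY_OP - → 400 - 2 = 398. Stack: [398]
STORE_FAST k → k=398. Stack: []
LOAD_FAST_LOAD_FAST p,p → push 6,6. Stack: [6, 6]
BINARY_OP + → 6 + 6 = 12. Stack: [12]
STORE_FAST z → z=12. Stack: []
LOAD_FAST k → push 398. Stack: [398]
LOAD_CONST → push 3. Stack: [398, 3]
BINARY_OP + → 398 + 3 = 401. Stack: [401]
RETURN_VALUE → return 401.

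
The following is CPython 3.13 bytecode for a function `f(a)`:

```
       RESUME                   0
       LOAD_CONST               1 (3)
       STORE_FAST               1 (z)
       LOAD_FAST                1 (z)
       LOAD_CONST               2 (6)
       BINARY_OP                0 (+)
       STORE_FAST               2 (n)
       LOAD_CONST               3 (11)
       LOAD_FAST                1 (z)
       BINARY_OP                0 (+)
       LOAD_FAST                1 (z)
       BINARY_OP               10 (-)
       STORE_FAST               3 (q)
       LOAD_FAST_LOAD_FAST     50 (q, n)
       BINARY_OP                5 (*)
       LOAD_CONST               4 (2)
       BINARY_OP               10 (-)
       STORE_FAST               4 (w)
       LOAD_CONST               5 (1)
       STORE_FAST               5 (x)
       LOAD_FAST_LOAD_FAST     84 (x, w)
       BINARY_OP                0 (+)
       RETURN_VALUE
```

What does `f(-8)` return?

LOAD_CONST → push 3. Stack: [3]
STORE_FAST z → z=3. Stack: []
LOAD_FAST z → push 3. Stack: [3]
LOAD_CONST → push 6. Stack: [3, 6]
BINARY_OP + → 3 + 6 = 9. Stack: [9]
STORE_FAST n → n=9. Stack: []
LOAD_CONST → push 11. Stack: [11]
LOAD_FAST z → push 3. Stack: [11, 3]
BINARY_OP + → 11 + 3 = 14. Stack: [14]
LOAD_FAST z → push 3. Stack: [14, 3]
BINARY_OP - → 14 - 3 = 11. Stack: [11]
STORE_FAST q → q=11. Stack: []
LOAD_FAST_LOAD_FAST q,n → push 11,9. Stack: [11, 9]
BINARY_OP * → 11 * 9 = 99. Stack: [99]
LOAD_CONST → push 2. Stack: [99, 2]
BINARY_OP - → 99 - 2 = 97. Stack: [97]
STORE_FAST w → w=97. Stack: []
LOAD_CONST → push 1. Stack: [1]
STORE_FAST x → x=1. Stack: []
LOAD_FAST_LOAD_FAST x,w → push 1,97. Stack: [1, 97]
BINARY_OP + → 1 + 97 = 98. Stack: [98]
RETURN_VALUE → return 98.

98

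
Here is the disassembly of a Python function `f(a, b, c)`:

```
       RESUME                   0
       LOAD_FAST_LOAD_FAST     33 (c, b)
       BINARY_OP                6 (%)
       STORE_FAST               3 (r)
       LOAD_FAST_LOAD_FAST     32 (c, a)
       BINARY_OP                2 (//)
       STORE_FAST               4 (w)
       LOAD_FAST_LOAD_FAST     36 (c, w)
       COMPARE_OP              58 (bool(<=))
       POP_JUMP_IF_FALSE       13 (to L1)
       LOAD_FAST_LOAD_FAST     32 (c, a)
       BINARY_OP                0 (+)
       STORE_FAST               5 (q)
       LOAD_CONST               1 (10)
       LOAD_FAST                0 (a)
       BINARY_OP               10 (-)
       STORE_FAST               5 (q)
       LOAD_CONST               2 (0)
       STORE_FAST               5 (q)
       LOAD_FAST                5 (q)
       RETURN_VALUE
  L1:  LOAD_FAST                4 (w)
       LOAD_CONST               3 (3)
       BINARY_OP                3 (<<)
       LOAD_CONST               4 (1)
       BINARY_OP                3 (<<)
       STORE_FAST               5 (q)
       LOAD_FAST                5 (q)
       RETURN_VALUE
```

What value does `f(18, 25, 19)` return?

16

LOAD_FAST_LOAD_FAST c,b → push 19,25. Stack: [19, 25]
BINARY_OP % → 19 % 25 = 19. Stack: [19]
STORE_FAST r → r=19. Stack: []
LOAD_FAST_LOAD_FAST c,a → push 19,18. Stack: [19, 18]
BINARY_OP // → 19 // 18 = 1. Stack: [1]
STORE_FAST w → w=1. Stack: []
LOAD_FAST_LOAD_FAST c,w → push 19,1. Stack: [19, 1]
COMPARE_OP bool(<=) → 19 vs 1 = False. Stack: [False]
POP_JUMP_IF_FALSE → pop False; jump. Stack: []
LOAD_FAST w → push 1. Stack: [1]
LOAD_CONST → push 3. Stack: [1, 3]
BINARY_OP << → 1 << 3 = 8. Stack: [8]
LOAD_CONST → push 1. Stack: [8, 1]
BINARY_OP << → 8 << 1 = 16. Stack: [16]
STORE_FAST q → q=16. Stack: []
LOAD_FAST q → push 16. Stack: [16]
RETURN_VALUE → return 16.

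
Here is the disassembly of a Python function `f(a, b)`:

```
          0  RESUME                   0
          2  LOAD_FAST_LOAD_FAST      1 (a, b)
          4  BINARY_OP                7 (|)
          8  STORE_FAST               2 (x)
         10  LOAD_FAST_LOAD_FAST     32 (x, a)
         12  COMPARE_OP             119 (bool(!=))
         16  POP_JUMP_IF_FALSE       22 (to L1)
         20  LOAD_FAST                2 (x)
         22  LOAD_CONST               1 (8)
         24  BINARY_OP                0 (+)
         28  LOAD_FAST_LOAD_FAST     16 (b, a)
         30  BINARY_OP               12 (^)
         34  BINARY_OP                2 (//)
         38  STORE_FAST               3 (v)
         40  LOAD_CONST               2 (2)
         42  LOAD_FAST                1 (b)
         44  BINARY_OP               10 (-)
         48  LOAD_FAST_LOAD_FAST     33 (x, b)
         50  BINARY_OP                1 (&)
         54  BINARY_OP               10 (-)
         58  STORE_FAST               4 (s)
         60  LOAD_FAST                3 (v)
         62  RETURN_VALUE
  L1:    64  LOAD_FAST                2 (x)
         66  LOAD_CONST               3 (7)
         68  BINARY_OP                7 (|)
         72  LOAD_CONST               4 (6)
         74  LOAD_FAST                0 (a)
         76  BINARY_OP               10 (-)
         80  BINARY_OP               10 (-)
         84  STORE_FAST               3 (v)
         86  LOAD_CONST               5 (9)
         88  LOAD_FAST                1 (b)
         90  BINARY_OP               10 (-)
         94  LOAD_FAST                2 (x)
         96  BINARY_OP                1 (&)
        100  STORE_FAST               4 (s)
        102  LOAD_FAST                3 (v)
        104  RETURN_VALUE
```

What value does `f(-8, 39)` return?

-1

LOAD_FAST_LOAD_FAST a,b → push -8,39. Stack: [-8, 39]
BINARY_OP | → -8 | 39 = -1. Stack: [-1]
STORE_FAST x → x=-1. Stack: []
LOAD_FAST_LOAD_FAST x,a → push -1,-8. Stack: [-1, -8]
COMPARE_OP bool(!=) → -1 vs -8 = True. Stack: [True]
POP_JUMP_IF_FALSE → pop True; no jump. Stack: []
LOAD_FAST x → push -1. Stack: [-1]
LOAD_CONST → push 8. Stack: [-1, 8]
BINARY_OP + → -1 + 8 = 7. Stack: [7]
LOAD_FAST_LOAD_FAST b,a → push 39,-8. Stack: [7, 39, -8]
BINARY_OP ^ → 39 ^ -8 = -33. Stack: [7, -33]
BINARY_OP // → 7 // -33 = -1. Stack: [-1]
STORE_FAST v → v=-1. Stack: []
LOAD_CONST → push 2. Stack: [2]
LOAD_FAST b → push 39. Stack: [2, 39]
BINARY_OP - → 2 - 39 = -37. Stack: [-37]
LOAD_FAST_LOAD_FAST x,b → push -1,39. Stack: [-37, -1, 39]
BINARY_OP & → -1 & 39 = 39. Stack: [-37, 39]
BINARY_OP - → -37 - 39 = -76. Stack: [-76]
STORE_FAST s → s=-76. Stack: []
LOAD_FAST v → push -1. Stack: [-1]
RETURN_VALUE → return -1.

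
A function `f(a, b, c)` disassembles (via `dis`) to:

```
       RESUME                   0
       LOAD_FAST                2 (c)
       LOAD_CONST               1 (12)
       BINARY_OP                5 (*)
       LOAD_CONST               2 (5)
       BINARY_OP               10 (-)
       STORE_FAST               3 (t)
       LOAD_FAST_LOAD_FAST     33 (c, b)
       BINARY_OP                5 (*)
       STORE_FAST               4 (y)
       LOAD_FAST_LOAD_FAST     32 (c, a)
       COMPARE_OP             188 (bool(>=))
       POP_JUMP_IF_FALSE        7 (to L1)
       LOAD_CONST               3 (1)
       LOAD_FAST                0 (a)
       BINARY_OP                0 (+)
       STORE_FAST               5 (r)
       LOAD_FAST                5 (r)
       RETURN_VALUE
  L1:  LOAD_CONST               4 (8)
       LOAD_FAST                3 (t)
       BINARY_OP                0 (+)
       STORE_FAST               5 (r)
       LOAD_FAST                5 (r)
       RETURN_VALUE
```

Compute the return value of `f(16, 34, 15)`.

LOAD_FAST c → push 15. Stack: [15]
LOAD_CONST → push 12. Stack: [15, 12]
BINARY_OP * → 15 * 12 = 180. Stack: [180]
LOAD_CONST → push 5. Stack: [180, 5]
BINARY_OP - → 180 - 5 = 175. Stack: [175]
STORE_FAST t → t=175. Stack: []
LOAD_FAST_LOAD_FAST c,b → push 15,34. Stack: [15, 34]
BINARY_OP * → 15 * 34 = 510. Stack: [510]
STORE_FAST y → y=510. Stack: []
LOAD_FAST_LOAD_FAST c,a → push 15,16. Stack: [15, 16]
COMPARE_OP bool(>=) → 15 vs 16 = False. Stack: [False]
POP_JUMP_IF_FALSE → pop False; jump. Stack: []
LOAD_CONST → push 8. Stack: [8]
LOAD_FAST t → push 175. Stack: [8, 175]
BINARY_OP + → 8 + 175 = 183. Stack: [183]
STORE_FAST r → r=183. Stack: []
LOAD_FAST r → push 183. Stack: [183]
RETURN_VALUE → return 183.

183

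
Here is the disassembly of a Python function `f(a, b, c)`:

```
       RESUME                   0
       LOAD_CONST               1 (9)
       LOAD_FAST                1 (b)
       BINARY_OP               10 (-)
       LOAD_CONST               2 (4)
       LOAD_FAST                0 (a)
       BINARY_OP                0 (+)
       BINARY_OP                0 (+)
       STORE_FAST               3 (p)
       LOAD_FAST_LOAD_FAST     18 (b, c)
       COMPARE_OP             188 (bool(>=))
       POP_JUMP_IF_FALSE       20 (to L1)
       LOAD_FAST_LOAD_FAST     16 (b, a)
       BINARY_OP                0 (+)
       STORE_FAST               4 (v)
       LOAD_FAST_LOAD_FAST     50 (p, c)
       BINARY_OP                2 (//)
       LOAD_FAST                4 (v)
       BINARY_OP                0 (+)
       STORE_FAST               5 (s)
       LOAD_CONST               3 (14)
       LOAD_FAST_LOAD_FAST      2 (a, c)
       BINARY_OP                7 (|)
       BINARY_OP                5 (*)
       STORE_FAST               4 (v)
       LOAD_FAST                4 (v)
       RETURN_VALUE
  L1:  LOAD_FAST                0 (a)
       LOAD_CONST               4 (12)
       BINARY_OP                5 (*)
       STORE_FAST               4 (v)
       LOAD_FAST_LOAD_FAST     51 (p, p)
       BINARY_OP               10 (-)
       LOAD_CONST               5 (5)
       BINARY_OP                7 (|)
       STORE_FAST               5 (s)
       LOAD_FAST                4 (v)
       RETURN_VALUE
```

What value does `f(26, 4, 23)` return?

LOAD_CONST → push 9. Stack: [9]
LOAD_FAST b → push 4. Stack: [9, 4]
BINARY_OP - → 9 - 4 = 5. Stack: [5]
LOAD_CONST → push 4. Stack: [5, 4]
LOAD_FAST a → push 26. Stack: [5, 4, 26]
BINARY_OP + → 4 + 26 = 30. Stack: [5, 30]
BINARY_OP + → 5 + 30 = 35. Stack: [35]
STORE_FAST p → p=35. Stack: []
LOAD_FAST_LOAD_FAST b,c → push 4,23. Stack: [4, 23]
COMPARE_OP bool(>=) → 4 vs 23 = False. Stack: [False]
POP_JUMP_IF_FALSE → pop False; jump. Stack: []
LOAD_FAST a → push 26. Stack: [26]
LOAD_CONST → push 12. Stack: [26, 12]
BINARY_OP * → 26 * 12 = 312. Stack: [312]
STORE_FAST v → v=312. Stack: []
LOAD_FAST_LOAD_FAST p,p → push 35,35. Stack: [35, 35]
BINARY_OP - → 35 - 35 = 0. Stack: [0]
LOAD_CONST → push 5. Stack: [0, 5]
BINARY_OP | → 0 | 5 = 5. Stack: [5]
STORE_FAST s → s=5. Stack: []
LOAD_FAST v → push 312. Stack: [312]
RETURN_VALUE → return 312.

312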